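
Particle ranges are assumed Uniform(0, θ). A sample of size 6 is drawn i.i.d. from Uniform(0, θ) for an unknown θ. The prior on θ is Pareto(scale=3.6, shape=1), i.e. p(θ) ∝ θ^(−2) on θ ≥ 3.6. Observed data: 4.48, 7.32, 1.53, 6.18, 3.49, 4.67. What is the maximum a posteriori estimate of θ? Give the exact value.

The Uniform(0, θ) likelihood is θ^(−n) for θ ≥ max(xᵢ), zero otherwise. Here max(xᵢ) = 7.32.
Posterior ∝ θ^(−2) · θ^(−6) = θ^(−8) on θ ≥ max(3.6, 7.32) = 7.32.
This density is strictly decreasing in θ, so the posterior mode lies at the lower boundary of the support.

θ̂_MAP = 7.32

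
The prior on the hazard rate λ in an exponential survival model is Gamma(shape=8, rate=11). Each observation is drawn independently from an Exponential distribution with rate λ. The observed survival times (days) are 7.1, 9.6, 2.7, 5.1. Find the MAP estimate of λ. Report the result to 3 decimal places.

The Exponential(rate=λ) likelihood is ∝ λ^n e^(−λΣtᵢ). Here n = 4 and Σtᵢ = 7.1 + 9.6 + 2.7 + 5.1 = 24.5.
Posterior ∝ λ^7e^(−11λ) · λ^4e^(−24.5λ) = λ^11e^(−35.5λ), i.e. Gamma(12, 35.5).
Mode = (a−1)/b = 11/35.5 ≈ 0.310.

λ̂_MAP = 0.310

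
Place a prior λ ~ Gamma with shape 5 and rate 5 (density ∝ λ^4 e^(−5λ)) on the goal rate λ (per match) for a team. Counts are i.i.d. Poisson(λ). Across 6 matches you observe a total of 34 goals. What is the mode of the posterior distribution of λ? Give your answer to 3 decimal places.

λ̂_MAP = 3.455

Σxᵢ = 34, n = 6.
Posterior ∝ λ^4e^(−5λ) · λ^34e^(−6λ) = λ^38e^(−11λ), i.e. Gamma(shape=39, rate=11).
The mode of a Gamma(a, b) with a ≥ 1 (shape–rate) is (a−1)/b = 38/11 ≈ 3.455.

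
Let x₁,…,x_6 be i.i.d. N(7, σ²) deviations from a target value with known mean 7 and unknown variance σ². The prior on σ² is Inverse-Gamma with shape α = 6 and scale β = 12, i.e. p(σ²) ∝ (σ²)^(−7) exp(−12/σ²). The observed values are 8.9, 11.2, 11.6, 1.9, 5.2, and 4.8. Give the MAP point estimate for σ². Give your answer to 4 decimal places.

σ̂²_MAP = 5.0250

Sum of squared deviations about the known mean: SS = (8.9−7)² + (11.2−7)² + (11.6−7)² + (1.9−7)² + (5.2−7)² + (4.8−7)² = 76.5.
The Normal likelihood contributes (σ²)^(−n/2) exp(−SS/(2σ²)), so the posterior is Inverse-Gamma(α + n/2, β + SS/2) = Inverse-Gamma(9, 50.25).
The mode of Inverse-Gamma(a, b) is b/(a+1) = 50.25/10 ≈ 5.0250.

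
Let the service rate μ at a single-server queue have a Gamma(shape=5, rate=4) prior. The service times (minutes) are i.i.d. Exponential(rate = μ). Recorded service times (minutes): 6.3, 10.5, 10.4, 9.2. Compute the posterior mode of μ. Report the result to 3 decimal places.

The Exponential(rate=μ) likelihood is ∝ μ^n e^(−μΣtᵢ). Here n = 4 and Σtᵢ = 6.3 + 10.5 + 10.4 + 9.2 = 36.4.
Posterior ∝ μ^4e^(−4μ) · μ^4e^(−36.4μ) = μ^8e^(−40.4μ), i.e. Gamma(9, 40.4).
Mode = (a−1)/b = 8/40.4 ≈ 0.198.

μ̂_MAP = 0.198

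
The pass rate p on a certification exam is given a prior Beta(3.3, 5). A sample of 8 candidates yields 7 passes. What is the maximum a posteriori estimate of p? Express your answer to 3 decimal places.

p̂_MAP = 0.650

Prior: Beta(3.3, 5).
Data: 7 successes in 8 trials. The binomial likelihood contributes p^7(1−p)^1, so the posterior is Beta(3.3+7, 5+1) = Beta(10.3, 6).
For Beta(a, b) with a, b > 1 the mode is (a−1)/(a+b−2) = 9.3/14.3 ≈ 0.650.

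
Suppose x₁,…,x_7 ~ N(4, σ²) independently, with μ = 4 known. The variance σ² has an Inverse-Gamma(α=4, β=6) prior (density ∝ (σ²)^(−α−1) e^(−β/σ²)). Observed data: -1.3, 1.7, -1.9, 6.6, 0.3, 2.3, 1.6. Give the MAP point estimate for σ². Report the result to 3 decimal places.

σ̂²_MAP = 6.429

Sum of squared deviations about the known mean: SS = (-1.3−4)² + (1.7−4)² + (-1.9−4)² + (6.6−4)² + (0.3−4)² + (2.3−4)² + (1.6−4)² = 97.29.
The Normal likelihood contributes (σ²)^(−n/2) exp(−SS/(2σ²)), so the posterior is Inverse-Gamma(α + n/2, β + SS/2) = Inverse-Gamma(7.5, 54.645).
The mode of Inverse-Gamma(a, b) is b/(a+1) = 54.645/8.5 ≈ 6.429.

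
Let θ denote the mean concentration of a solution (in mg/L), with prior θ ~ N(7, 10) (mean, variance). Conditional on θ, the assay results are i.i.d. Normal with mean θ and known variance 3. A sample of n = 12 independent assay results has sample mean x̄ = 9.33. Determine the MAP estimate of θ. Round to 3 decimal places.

n = 12, x̄ = 9.33.
For a Normal prior and Normal likelihood with known variance, the posterior is Normal; its mode equals its mean, the precision-weighted average.
Prior precision 1/σ₀² = 1/10 = 0.1; data precision n/σ² = 12/3 = 4.
θ̂ = (0.1·7 + 4·9.33) / (0.1 + 4) = 38.02/4.1 = 1901/205 ≈ 9.273.

θ̂_MAP = 9.273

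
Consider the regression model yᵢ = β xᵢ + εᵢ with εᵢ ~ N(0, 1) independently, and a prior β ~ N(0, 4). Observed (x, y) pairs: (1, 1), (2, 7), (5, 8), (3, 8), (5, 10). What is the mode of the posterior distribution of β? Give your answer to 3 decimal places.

log p(β | y) = −Σ(yᵢ − βxᵢ)²/(2·1) − β²/(2·4) + const.
Setting the derivative to zero: Σxᵢ(yᵢ − βxᵢ)/1 − β/4 = 0, so β = Σxᵢyᵢ / (Σxᵢ² + σ²/τ²).
Σxᵢyᵢ = 1·1 + 2·7 + 5·8 + 3·8 + 5·10 = 129; Σxᵢ² = 64; σ²/τ² = 0.25.
β̂_MAP = 129 / (64 + 0.25) = 129/64.25 ≈ 2.008.

β̂_MAP = 2.008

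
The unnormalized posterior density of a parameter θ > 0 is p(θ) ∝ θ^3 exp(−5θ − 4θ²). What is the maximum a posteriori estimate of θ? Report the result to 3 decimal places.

θ̂_MAP = 0.375

ℓ'(θ) = 3/θ − 5 − 8θ. Setting this to zero and multiplying by θ: 8θ² + 5θ − 3 = 0.
θ = (−5 + √(5² + 4·8·3)) / (2·8) = (−5 + √121) / 16 = (−5 + 11)/16 = 3/8.
ℓ''(θ) = −3/θ² − 8 < 0, confirming a maximum.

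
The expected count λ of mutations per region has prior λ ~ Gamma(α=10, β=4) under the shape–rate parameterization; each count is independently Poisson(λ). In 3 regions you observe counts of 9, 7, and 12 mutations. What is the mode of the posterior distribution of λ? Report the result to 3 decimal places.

Σxᵢ = 9+7+12 = 28, with n = 3.
Posterior ∝ λ^9e^(−4λ) · λ^28e^(−3λ) = λ^37e^(−7λ), i.e. Gamma(shape=38, rate=7).
The mode of a Gamma(a, b) with a ≥ 1 (shape–rate) is (a−1)/b = 37/7 ≈ 5.286.

λ̂_MAP = 5.286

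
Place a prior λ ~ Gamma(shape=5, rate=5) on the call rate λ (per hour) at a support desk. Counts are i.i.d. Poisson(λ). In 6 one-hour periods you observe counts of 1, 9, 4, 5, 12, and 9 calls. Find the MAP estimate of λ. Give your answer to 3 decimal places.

λ̂_MAP = 4.000

Σxᵢ = 1+9+4+5+12+9 = 40, with n = 6.
Posterior ∝ λ^4e^(−5λ) · λ^40e^(−6λ) = λ^44e^(−11λ), i.e. Gamma(shape=45, rate=11).
The mode of a Gamma(a, b) with a ≥ 1 (shape–rate) is (a−1)/b = 44/11 ≈ 4.000.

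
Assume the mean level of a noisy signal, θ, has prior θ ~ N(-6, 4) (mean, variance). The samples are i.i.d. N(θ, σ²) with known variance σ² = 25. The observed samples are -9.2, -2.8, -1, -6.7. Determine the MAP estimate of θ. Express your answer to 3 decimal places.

n = 4; x̄ = ((-9.2) + (-2.8) + (-1) + (-6.7))/4 = -19.7/4 = -4.925.
For a Normal prior and Normal likelihood with known variance, the posterior is Normal; its mode equals its mean, the precision-weighted average.
Prior precision 1/σ₀² = 1/4 = 0.25; data precision n/σ² = 4/25 = 0.16.
θ̂ = (0.25·(-6) + 0.16·(-4.925)) / (0.25 + 0.16) = (-2.288)/0.41 = -1144/205 ≈ -5.580.

θ̂_MAP = -5.580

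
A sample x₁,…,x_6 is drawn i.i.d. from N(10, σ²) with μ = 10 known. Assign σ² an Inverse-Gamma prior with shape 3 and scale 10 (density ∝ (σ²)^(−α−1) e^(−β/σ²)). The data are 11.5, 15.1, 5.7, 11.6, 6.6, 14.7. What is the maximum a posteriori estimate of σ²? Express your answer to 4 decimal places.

Sum of squared deviations about the known mean: SS = (11.5−10)² + (15.1−10)² + (5.7−10)² + (11.6−10)² + (6.6−10)² + (14.7−10)² = 82.96.
The Normal likelihood contributes (σ²)^(−n/2) exp(−SS/(2σ²)), so the posterior is Inverse-Gamma(α + n/2, β + SS/2) = Inverse-Gamma(6, 51.48).
The mode of Inverse-Gamma(a, b) is b/(a+1) = 51.48/7 ≈ 7.3543.

σ̂²_MAP = 7.3543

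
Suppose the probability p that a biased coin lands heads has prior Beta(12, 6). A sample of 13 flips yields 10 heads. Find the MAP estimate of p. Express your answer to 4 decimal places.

p̂_MAP = 0.7241

Prior: Beta(12, 6).
Data: 10 successes in 13 trials. The binomial likelihood contributes p^10(1−p)^3, so the posterior is Beta(12+10, 6+3) = Beta(22, 9).
For Beta(a, b) with a, b > 1 the mode is (a−1)/(a+b−2) = 21/29 ≈ 0.7241.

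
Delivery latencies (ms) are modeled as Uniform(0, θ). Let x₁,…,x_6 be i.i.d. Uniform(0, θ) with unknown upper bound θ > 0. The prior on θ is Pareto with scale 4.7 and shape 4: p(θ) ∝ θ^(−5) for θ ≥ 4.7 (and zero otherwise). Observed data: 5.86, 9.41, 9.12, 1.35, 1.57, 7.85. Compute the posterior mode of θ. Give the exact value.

θ̂_MAP = 9.41

The Uniform(0, θ) likelihood is θ^(−n) for θ ≥ max(xᵢ), zero otherwise. Here max(xᵢ) = 9.41.
Posterior ∝ θ^(−5) · θ^(−6) = θ^(−11) on θ ≥ max(4.7, 9.41) = 9.41.
This density is strictly decreasing in θ, so the posterior mode lies at the lower boundary of the support.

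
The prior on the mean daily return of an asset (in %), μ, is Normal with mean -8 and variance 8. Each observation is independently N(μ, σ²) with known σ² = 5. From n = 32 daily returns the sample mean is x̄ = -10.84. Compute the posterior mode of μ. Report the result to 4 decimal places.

n = 32, x̄ = -10.84.
For a Normal prior and Normal likelihood with known variance, the posterior is Normal; its mode equals its mean, the precision-weighted average.
Prior precision 1/σ₀² = 1/8 = 0.125; data precision n/σ² = 32/5 = 6.4.
μ̂ = (0.125·(-8) + 6.4·(-10.84)) / (0.125 + 6.4) = (-70.376)/6.525 = -70376/6525 ≈ -10.7856.

μ̂_MAP = -10.7856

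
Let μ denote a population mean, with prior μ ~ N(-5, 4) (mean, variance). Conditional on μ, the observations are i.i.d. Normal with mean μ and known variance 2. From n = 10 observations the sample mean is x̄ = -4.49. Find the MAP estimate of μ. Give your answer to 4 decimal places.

n = 10, x̄ = -4.49.
For a Normal prior and Normal likelihood with known variance, the posterior is Normal; its mode equals its mean, the precision-weighted average.
Prior precision 1/σ₀² = 1/4 = 0.25; data precision n/σ² = 10/2 = 5.
μ̂ = (0.25·(-5) + 5·(-4.49)) / (0.25 + 5) = (-23.7)/5.25 = -158/35 ≈ -4.5143.

μ̂_MAP = -4.5143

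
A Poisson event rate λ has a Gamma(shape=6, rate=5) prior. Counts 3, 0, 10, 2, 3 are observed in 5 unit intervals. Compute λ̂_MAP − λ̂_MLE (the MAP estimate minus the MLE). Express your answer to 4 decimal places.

Σxᵢ = 18. Posterior is Gamma(24, 10); MAP = (24−1)/10 = 23/10 ≈ 2.30000.
MLE = x̄ = 18/5 ≈ 3.60000.
Difference = 23/10 − 18/5 = -13/10 ≈ -1.3000.

MAP − MLE = -1.3000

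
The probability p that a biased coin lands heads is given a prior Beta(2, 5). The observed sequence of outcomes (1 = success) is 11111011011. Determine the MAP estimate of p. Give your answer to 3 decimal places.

p̂_MAP = 0.625

Prior: Beta(2, 5).
Data: 9 successes in 11 trials (from the sequence). The binomial likelihood contributes p^9(1−p)^2, so the posterior is Beta(2+9, 5+2) = Beta(11, 7).
For Beta(a, b) with a, b > 1 the mode is (a−1)/(a+b−2) = 10/16 ≈ 0.625.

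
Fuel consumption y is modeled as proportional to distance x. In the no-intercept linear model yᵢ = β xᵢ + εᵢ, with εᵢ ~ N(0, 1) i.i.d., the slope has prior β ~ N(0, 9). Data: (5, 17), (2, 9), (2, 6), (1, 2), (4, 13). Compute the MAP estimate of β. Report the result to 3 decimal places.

log p(β | y) = −Σ(yᵢ − βxᵢ)²/(2·1) − β²/(2·9) + const.
Setting the derivative to zero: Σxᵢ(yᵢ − βxᵢ)/1 − β/9 = 0, so β = Σxᵢyᵢ / (Σxᵢ² + σ²/τ²).
Σxᵢyᵢ = 5·17 + 2·9 + 2·6 + 1·2 + 4·13 = 169; Σxᵢ² = 50; σ²/τ² = 1/9.
β̂_MAP = 169 / (50 + 1/9) = 169/(451/9) = 1521/451 ≈ 3.373.

β̂_MAP = 3.373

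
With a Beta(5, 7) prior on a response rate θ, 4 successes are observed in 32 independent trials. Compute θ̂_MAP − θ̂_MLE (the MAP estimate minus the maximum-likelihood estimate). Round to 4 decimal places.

MAP − MLE = 0.0655

Posterior is Beta(9, 35); MAP = (9−1)/(44−2) = 8/42 ≈ 0.19048.
MLE ignores the prior: θ̂_MLE = k/n = 4/32 ≈ 0.12500.
Difference = 8/42 − 4/32 = 11/168 ≈ 0.0655.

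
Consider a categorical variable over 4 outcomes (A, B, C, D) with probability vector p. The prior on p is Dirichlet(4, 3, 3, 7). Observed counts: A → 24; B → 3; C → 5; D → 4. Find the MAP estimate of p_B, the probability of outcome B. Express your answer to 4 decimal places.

The posterior is Dirichlet(αᵢ + nᵢ) = Dirichlet(28, 6, 8, 11).
For a Dirichlet(a₁,…,a_K) with all aᵢ > 1, the mode has j-th component (aⱼ − 1)/(Σaᵢ − K).
Here Σaᵢ = 53 and K = 4, so p_B = (6 − 1)/(53 − 4) = 5/49 ≈ 0.1020.

MAP estimate of p_B = 0.1020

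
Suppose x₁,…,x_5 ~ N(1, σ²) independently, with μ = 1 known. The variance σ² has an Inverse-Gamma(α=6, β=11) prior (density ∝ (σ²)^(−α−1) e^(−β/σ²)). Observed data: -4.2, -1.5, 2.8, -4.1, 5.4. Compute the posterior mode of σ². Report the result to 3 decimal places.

Sum of squared deviations about the known mean: SS = (-4.2−1)² + (-1.5−1)² + (2.8−1)² + (-4.1−1)² + (5.4−1)² = 81.9.
The Normal likelihood contributes (σ²)^(−n/2) exp(−SS/(2σ²)), so the posterior is Inverse-Gamma(α + n/2, β + SS/2) = Inverse-Gamma(8.5, 51.95).
The mode of Inverse-Gamma(a, b) is b/(a+1) = 51.95/9.5 ≈ 5.468.

σ̂²_MAP = 5.468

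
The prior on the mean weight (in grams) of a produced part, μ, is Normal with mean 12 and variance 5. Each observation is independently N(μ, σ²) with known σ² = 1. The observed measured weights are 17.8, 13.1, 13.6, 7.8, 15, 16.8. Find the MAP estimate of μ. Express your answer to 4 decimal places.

n = 6; x̄ = (17.8 + 13.1 + 13.6 + 7.8 + 15 + 16.8)/6 = 84.1/6 = 841/60 ≈ 14.0167.
For a Normal prior and Normal likelihood with known variance, the posterior is Normal; its mode equals its mean, the precision-weighted average.
Prior precision 1/σ₀² = 1/5 = 0.2; data precision n/σ² = 6/1 = 6.
μ̂ = (0.2·12 + 6·(841/60)) / (0.2 + 6) = 86.5/6.2 = 865/62 ≈ 13.9516.

μ̂_MAP = 13.9516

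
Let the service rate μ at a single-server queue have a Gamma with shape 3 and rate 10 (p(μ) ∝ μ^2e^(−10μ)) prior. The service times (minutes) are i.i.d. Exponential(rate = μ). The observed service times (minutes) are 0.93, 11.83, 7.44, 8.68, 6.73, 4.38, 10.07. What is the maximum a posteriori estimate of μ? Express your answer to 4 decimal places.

μ̂_MAP = 0.1499

The Exponential(rate=μ) likelihood is ∝ μ^n e^(−μΣtᵢ). Here n = 7 and Σtᵢ = 0.93 + 11.83 + 7.44 + 8.68 + 6.73 + 4.38 + 10.07 = 50.06.
Posterior ∝ μ^2e^(−10μ) · μ^7e^(−50.06μ) = μ^9e^(−60.06μ), i.e. Gamma(10, 60.06).
Mode = (a−1)/b = 9/60.06 ≈ 0.1499.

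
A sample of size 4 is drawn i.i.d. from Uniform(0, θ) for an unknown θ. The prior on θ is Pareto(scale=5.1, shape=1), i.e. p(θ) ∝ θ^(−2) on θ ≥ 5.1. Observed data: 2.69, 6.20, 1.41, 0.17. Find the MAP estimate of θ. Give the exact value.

θ̂_MAP = 6.20

The Uniform(0, θ) likelihood is θ^(−n) for θ ≥ max(xᵢ), zero otherwise. Here max(xᵢ) = 6.20.
Posterior ∝ θ^(−2) · θ^(−4) = θ^(−6) on θ ≥ max(5.1, 6.20) = 6.20.
This density is strictly decreasing in θ, so the posterior mode lies at the lower boundary of the support.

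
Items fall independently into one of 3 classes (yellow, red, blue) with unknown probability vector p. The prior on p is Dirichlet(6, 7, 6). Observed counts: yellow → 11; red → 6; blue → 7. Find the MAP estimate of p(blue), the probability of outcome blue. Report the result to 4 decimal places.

MAP estimate of p(blue) = 0.3000

The posterior is Dirichlet(αᵢ + nᵢ) = Dirichlet(17, 13, 13).
For a Dirichlet(a₁,…,a_K) with all aᵢ > 1, the mode has j-th component (aⱼ − 1)/(Σaᵢ − K).
Here Σaᵢ = 43 and K = 3, so p(blue) = (13 − 1)/(43 − 3) = 12/40 ≈ 0.3000.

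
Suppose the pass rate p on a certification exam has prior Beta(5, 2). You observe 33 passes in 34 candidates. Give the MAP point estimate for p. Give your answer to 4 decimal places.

p̂_MAP = 0.9487

Prior: Beta(5, 2).
Data: 33 successes in 34 trials. The binomial likelihood contributes p^33(1−p)^1, so the posterior is Beta(5+33, 2+1) = Beta(38, 3).
For Beta(a, b) with a, b > 1 the mode is (a−1)/(a+b−2) = 37/39 ≈ 0.9487.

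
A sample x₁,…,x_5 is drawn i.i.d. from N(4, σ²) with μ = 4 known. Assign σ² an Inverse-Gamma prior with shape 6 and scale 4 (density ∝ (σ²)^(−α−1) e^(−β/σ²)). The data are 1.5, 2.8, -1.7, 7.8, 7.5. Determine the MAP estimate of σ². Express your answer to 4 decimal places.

Sum of squared deviations about the known mean: SS = (1.5−4)² + (2.8−4)² + (-1.7−4)² + (7.8−4)² + (7.5−4)² = 66.87.
The Normal likelihood contributes (σ²)^(−n/2) exp(−SS/(2σ²)), so the posterior is Inverse-Gamma(α + n/2, β + SS/2) = Inverse-Gamma(8.5, 37.435).
The mode of Inverse-Gamma(a, b) is b/(a+1) = 37.435/9.5 ≈ 3.9405.

σ̂²_MAP = 3.9405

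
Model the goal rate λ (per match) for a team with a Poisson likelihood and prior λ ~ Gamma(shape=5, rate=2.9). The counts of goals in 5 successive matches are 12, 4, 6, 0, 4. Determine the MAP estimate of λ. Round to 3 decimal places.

λ̂_MAP = 3.797

Σxᵢ = 12+4+6+0+4 = 26, with n = 5.
Posterior ∝ λ^4e^(−2.9λ) · λ^26e^(−5λ) = λ^30e^(−7.9λ), i.e. Gamma(shape=31, rate=7.9).
The mode of a Gamma(a, b) with a ≥ 1 (shape–rate) is (a−1)/b = 30/7.9 ≈ 3.797.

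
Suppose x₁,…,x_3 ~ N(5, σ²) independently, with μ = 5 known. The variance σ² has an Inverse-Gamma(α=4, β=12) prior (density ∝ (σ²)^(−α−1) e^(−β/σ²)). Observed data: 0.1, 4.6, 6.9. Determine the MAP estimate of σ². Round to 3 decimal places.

σ̂²_MAP = 3.983

Sum of squared deviations about the known mean: SS = (0.1−5)² + (4.6−5)² + (6.9−5)² = 27.78.
The Normal likelihood contributes (σ²)^(−n/2) exp(−SS/(2σ²)), so the posterior is Inverse-Gamma(α + n/2, β + SS/2) = Inverse-Gamma(5.5, 25.89).
The mode of Inverse-Gamma(a, b) is b/(a+1) = 25.89/6.5 ≈ 3.983.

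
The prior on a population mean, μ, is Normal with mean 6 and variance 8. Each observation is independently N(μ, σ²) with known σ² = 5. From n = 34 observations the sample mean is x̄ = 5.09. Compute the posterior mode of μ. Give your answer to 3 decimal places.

μ̂_MAP = 5.106

n = 34, x̄ = 5.09.
For a Normal prior and Normal likelihood with known variance, the posterior is Normal; its mode equals its mean, the precision-weighted average.
Prior precision 1/σ₀² = 1/8 = 0.125; data precision n/σ² = 34/5 = 6.8.
μ̂ = (0.125·6 + 6.8·5.09) / (0.125 + 6.8) = 35.362/6.925 = 35362/6925 ≈ 5.106.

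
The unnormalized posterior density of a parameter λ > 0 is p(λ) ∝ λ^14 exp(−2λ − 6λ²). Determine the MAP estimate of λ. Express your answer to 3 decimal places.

λ̂_MAP = 1.000

ℓ'(λ) = 14/λ − 2 − 12λ. Setting this to zero and multiplying by λ: 12λ² + 2λ − 14 = 0.
λ = (−2 + √(2² + 4·12·14)) / (2·12) = (−2 + √676) / 24 = (−2 + 26)/24 = 1.
ℓ''(λ) = −14/λ² − 12 < 0, confirming a maximum.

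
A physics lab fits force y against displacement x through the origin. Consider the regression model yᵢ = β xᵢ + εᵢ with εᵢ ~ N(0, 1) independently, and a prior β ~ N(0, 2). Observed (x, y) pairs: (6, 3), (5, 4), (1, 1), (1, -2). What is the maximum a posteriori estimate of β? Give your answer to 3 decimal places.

log p(β | y) = −Σ(yᵢ − βxᵢ)²/(2·1) − β²/(2·2) + const.
Setting the derivative to zero: Σxᵢ(yᵢ − βxᵢ)/1 − β/2 = 0, so β = Σxᵢyᵢ / (Σxᵢ² + σ²/τ²).
Σxᵢyᵢ = 6·3 + 5·4 + 1·1 + 1·(-2) = 37; Σxᵢ² = 63; σ²/τ² = 0.5.
β̂_MAP = 37 / (63 + 0.5) = 37/63.5 ≈ 0.583.

β̂_MAP = 0.583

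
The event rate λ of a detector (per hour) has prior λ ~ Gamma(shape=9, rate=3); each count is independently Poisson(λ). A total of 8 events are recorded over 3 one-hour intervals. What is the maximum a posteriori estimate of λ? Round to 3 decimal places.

λ̂_MAP = 2.667

Σxᵢ = 8, n = 3.
Posterior ∝ λ^8e^(−3λ) · λ^8e^(−3λ) = λ^16e^(−6λ), i.e. Gamma(shape=17, rate=6).
The mode of a Gamma(a, b) with a ≥ 1 (shape–rate) is (a−1)/b = 16/6 ≈ 2.667.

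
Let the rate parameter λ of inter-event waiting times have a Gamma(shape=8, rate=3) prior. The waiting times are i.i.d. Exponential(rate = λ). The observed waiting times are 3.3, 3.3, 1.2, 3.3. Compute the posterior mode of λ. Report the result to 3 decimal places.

λ̂_MAP = 0.780

The Exponential(rate=λ) likelihood is ∝ λ^n e^(−λΣtᵢ). Here n = 4 and Σtᵢ = 3.3 + 3.3 + 1.2 + 3.3 = 11.1.
Posterior ∝ λ^7e^(−3λ) · λ^4e^(−11.1λ) = λ^11e^(−14.1λ), i.e. Gamma(12, 14.1).
Mode = (a−1)/b = 11/14.1 ≈ 0.780.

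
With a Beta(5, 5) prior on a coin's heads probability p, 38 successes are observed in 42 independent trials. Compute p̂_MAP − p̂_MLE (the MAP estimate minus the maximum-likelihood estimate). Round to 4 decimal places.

MAP − MLE = -0.0648

Posterior is Beta(43, 9); MAP = (43−1)/(52−2) = 42/50 ≈ 0.84000.
MLE ignores the prior: p̂_MLE = k/n = 38/42 ≈ 0.90476.
Difference = 42/50 − 38/42 = -34/525 ≈ -0.0648.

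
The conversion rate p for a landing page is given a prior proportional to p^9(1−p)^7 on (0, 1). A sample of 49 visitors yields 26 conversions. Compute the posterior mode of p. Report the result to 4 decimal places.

The prior density ∝ p^9(1−p)^7 is the kernel of Beta(10, 8).
Data: 26 successes in 49 trials. The binomial likelihood contributes p^26(1−p)^23, so the posterior is Beta(10+26, 8+23) = Beta(36, 31).
For Beta(a, b) with a, b > 1 the mode is (a−1)/(a+b−2) = 35/65 ≈ 0.5385.

p̂_MAP = 0.5385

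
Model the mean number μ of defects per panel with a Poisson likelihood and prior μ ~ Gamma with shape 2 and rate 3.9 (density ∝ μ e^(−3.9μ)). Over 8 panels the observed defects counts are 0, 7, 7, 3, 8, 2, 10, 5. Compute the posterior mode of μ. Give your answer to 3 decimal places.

μ̂_MAP = 3.613

Σxᵢ = 0+7+7+3+8+2+10+5 = 42, with n = 8.
Posterior ∝ μe^(−3.9μ) · μ^42e^(−8μ) = μ^43e^(−11.9μ), i.e. Gamma(shape=44, rate=11.9).
The mode of a Gamma(a, b) with a ≥ 1 (shape–rate) is (a−1)/b = 43/11.9 ≈ 3.613.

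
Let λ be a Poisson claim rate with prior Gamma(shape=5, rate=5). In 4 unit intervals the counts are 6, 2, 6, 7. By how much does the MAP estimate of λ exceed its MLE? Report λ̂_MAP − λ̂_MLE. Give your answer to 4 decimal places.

Σxᵢ = 21. Posterior is Gamma(26, 9); MAP = (26−1)/9 = 25/9 ≈ 2.77778.
MLE = x̄ = 21/4 ≈ 5.25000.
Difference = 25/9 − 21/4 = -89/36 ≈ -2.4722.

MAP − MLE = -2.4722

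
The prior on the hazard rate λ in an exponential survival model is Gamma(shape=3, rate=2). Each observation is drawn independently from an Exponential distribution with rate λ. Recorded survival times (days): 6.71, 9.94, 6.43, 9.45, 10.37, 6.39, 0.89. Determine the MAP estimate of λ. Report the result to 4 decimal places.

The Exponential(rate=λ) likelihood is ∝ λ^n e^(−λΣtᵢ). Here n = 7 and Σtᵢ = 6.71 + 9.94 + 6.43 + 9.45 + 10.37 + 6.39 + 0.89 = 50.18.
Posterior ∝ λ^2e^(−2λ) · λ^7e^(−50.18λ) = λ^9e^(−52.18λ), i.e. Gamma(10, 52.18).
Mode = (a−1)/b = 9/52.18 ≈ 0.1725.

λ̂_MAP = 0.1725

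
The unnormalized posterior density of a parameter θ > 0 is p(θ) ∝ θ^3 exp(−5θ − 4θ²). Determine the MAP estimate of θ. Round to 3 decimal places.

θ̂_MAP = 0.375

ℓ'(θ) = 3/θ − 5 − 8θ. Setting this to zero and multiplying by θ: 8θ² + 5θ − 3 = 0.
θ = (−5 + √(5² + 4·8·3)) / (2·8) = (−5 + √121) / 16 = (−5 + 11)/16 = 3/8.
ℓ''(θ) = −3/θ² − 8 < 0, confirming a maximum.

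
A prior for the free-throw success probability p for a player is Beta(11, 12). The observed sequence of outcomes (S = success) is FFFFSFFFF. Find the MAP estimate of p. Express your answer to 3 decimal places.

Prior: Beta(11, 12).
Data: 1 success in 9 trials (from the sequence). The binomial likelihood contributes p(1−p)^8, so the posterior is Beta(11+1, 12+8) = Beta(12, 20).
For Beta(a, b) with a, b > 1 the mode is (a−1)/(a+b−2) = 11/30 ≈ 0.367.

p̂_MAP = 0.367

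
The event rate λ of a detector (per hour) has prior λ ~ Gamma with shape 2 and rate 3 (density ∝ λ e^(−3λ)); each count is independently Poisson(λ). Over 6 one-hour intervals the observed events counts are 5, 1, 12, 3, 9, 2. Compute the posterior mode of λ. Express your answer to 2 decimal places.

Σxᵢ = 5+1+12+3+9+2 = 32, with n = 6.
Posterior ∝ λe^(−3λ) · λ^32e^(−6λ) = λ^33e^(−9λ), i.e. Gamma(shape=34, rate=9).
The mode of a Gamma(a, b) with a ≥ 1 (shape–rate) is (a−1)/b = 33/9 ≈ 3.67.

λ̂_MAP = 3.67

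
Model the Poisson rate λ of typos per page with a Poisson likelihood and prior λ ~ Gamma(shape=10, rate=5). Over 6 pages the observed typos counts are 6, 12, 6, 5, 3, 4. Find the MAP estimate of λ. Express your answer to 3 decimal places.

λ̂_MAP = 4.091

Σxᵢ = 6+12+6+5+3+4 = 36, with n = 6.
Posterior ∝ λ^9e^(−5λ) · λ^36e^(−6λ) = λ^45e^(−11λ), i.e. Gamma(shape=46, rate=11).
The mode of a Gamma(a, b) with a ≥ 1 (shape–rate) is (a−1)/b = 45/11 ≈ 4.091.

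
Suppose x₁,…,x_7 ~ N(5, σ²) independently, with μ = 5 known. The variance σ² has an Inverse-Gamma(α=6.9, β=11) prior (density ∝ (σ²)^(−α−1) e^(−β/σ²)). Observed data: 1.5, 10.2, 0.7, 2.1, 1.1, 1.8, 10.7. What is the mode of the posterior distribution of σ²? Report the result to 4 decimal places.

σ̂²_MAP = 6.4092

Sum of squared deviations about the known mean: SS = (1.5−5)² + (10.2−5)² + (0.7−5)² + (2.1−5)² + (1.1−5)² + (1.8−5)² + (10.7−5)² = 124.13.
The Normal likelihood contributes (σ²)^(−n/2) exp(−SS/(2σ²)), so the posterior is Inverse-Gamma(α + n/2, β + SS/2) = Inverse-Gamma(10.4, 73.065).
The mode of Inverse-Gamma(a, b) is b/(a+1) = 73.065/11.4 ≈ 6.4092.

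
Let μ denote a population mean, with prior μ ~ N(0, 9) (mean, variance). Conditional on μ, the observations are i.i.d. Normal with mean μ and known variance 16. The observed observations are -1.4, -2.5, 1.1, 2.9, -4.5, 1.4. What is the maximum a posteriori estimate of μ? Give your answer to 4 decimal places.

n = 6; x̄ = ((-1.4) + (-2.5) + 1.1 + 2.9 + (-4.5) + 1.4)/6 = -3/6 = -0.5.
For a Normal prior and Normal likelihood with known variance, the posterior is Normal; its mode equals its mean, the precision-weighted average.
Prior precision 1/σ₀² = 1/9; data precision n/σ² = 6/16 = 0.375.
μ̂ = ((1/9)·0 + 0.375·(-0.5)) / (1/9 + 0.375) = (-0.1875)/(35/72) = -27/70 ≈ -0.3857.

μ̂_MAP = -0.3857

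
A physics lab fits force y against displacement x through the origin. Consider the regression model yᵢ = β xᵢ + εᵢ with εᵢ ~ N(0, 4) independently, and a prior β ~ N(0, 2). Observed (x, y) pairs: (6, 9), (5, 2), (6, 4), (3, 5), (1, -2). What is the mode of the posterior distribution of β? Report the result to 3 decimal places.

log p(β | y) = −Σ(yᵢ − βxᵢ)²/(2·4) − β²/(2·2) + const.
Setting the derivative to zero: Σxᵢ(yᵢ − βxᵢ)/4 − β/2 = 0, so β = Σxᵢyᵢ / (Σxᵢ² + σ²/τ²).
Σxᵢyᵢ = 6·9 + 5·2 + 6·4 + 3·5 + 1·(-2) = 101; Σxᵢ² = 107; σ²/τ² = 2.
β̂_MAP = 101 / (107 + 2) = 101/109 ≈ 0.927.

β̂_MAP = 0.927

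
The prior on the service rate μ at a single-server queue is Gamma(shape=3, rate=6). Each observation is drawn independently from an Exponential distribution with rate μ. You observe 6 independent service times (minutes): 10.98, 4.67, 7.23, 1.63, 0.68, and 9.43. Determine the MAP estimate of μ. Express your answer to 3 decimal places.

The Exponential(rate=μ) likelihood is ∝ μ^n e^(−μΣtᵢ). Here n = 6 and Σtᵢ = 10.98 + 4.67 + 7.23 + 1.63 + 0.68 + 9.43 = 34.62.
Posterior ∝ μ^2e^(−6μ) · μ^6e^(−34.62μ) = μ^8e^(−40.62μ), i.e. Gamma(9, 40.62).
Mode = (a−1)/b = 8/40.62 ≈ 0.197.

μ̂_MAP = 0.197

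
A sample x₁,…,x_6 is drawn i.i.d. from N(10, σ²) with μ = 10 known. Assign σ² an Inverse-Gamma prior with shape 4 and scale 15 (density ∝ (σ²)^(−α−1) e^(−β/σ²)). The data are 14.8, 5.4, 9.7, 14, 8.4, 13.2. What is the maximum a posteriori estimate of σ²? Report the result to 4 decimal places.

Sum of squared deviations about the known mean: SS = (14.8−10)² + (5.4−10)² + (9.7−10)² + (14−10)² + (8.4−10)² + (13.2−10)² = 73.09.
The Normal likelihood contributes (σ²)^(−n/2) exp(−SS/(2σ²)), so the posterior is Inverse-Gamma(α + n/2, β + SS/2) = Inverse-Gamma(7, 51.545).
The mode of Inverse-Gamma(a, b) is b/(a+1) = 51.545/8 ≈ 6.4431.

σ̂²_MAP = 6.4431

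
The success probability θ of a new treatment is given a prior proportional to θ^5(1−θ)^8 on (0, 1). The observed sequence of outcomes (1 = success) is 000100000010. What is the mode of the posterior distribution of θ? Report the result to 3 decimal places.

The prior density ∝ θ^5(1−θ)^8 is the kernel of Beta(6, 9).
Data: 2 successes in 12 trials (from the sequence). The binomial likelihood contributes θ^2(1−θ)^10, so the posterior is Beta(6+2, 9+10) = Beta(8, 19).
For Beta(a, b) with a, b > 1 the mode is (a−1)/(a+b−2) = 7/25 ≈ 0.280.

θ̂_MAP = 0.280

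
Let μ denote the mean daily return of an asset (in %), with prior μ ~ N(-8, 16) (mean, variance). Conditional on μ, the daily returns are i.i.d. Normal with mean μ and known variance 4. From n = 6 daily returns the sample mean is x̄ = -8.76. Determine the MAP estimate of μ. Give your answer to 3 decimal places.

μ̂_MAP = -8.730

n = 6, x̄ = -8.76.
For a Normal prior and Normal likelihood with known variance, the posterior is Normal; its mode equals its mean, the precision-weighted average.
Prior precision 1/σ₀² = 1/16 = 0.0625; data precision n/σ² = 6/4 = 1.5.
μ̂ = (0.0625·(-8) + 1.5·(-8.76)) / (0.0625 + 1.5) = (-13.64)/1.5625 = -8.7296 ≈ -8.730.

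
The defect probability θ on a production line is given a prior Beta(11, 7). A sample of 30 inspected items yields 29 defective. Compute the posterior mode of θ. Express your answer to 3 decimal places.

θ̂_MAP = 0.848

Prior: Beta(11, 7).
Data: 29 successes in 30 trials. The binomial likelihood contributes θ^29(1−θ)^1, so the posterior is Beta(11+29, 7+1) = Beta(40, 8).
For Beta(a, b) with a, b > 1 the mode is (a−1)/(a+b−2) = 39/46 ≈ 0.848.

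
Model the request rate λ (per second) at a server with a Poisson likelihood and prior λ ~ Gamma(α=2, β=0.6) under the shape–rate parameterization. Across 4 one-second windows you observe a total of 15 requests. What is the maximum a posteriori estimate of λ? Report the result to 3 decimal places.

λ̂_MAP = 3.478

Σxᵢ = 15, n = 4.
Posterior ∝ λe^(−0.6λ) · λ^15e^(−4λ) = λ^16e^(−4.6λ), i.e. Gamma(shape=17, rate=4.6).
The mode of a Gamma(a, b) with a ≥ 1 (shape–rate) is (a−1)/b = 16/4.6 ≈ 3.478.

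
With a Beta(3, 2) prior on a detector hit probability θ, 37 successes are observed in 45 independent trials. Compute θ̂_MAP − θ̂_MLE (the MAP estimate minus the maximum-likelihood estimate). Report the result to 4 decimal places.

MAP − MLE = -0.0097

Posterior is Beta(40, 10); MAP = (40−1)/(50−2) = 39/48 ≈ 0.81250.
MLE ignores the prior: θ̂_MLE = k/n = 37/45 ≈ 0.82222.
Difference = 39/48 − 37/45 = -7/720 ≈ -0.0097.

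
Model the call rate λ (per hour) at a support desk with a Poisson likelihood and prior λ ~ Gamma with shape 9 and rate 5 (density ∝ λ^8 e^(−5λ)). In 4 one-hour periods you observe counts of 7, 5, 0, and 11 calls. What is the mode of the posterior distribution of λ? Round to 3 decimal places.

Σxᵢ = 7+5+0+11 = 23, with n = 4.
Posterior ∝ λ^8e^(−5λ) · λ^23e^(−4λ) = λ^31e^(−9λ), i.e. Gamma(shape=32, rate=9).
The mode of a Gamma(a, b) with a ≥ 1 (shape–rate) is (a−1)/b = 31/9 ≈ 3.444.

λ̂_MAP = 3.444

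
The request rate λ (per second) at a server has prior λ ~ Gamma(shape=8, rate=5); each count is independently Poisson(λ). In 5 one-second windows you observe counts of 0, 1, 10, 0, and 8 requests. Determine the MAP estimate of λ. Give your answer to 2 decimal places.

Σxᵢ = 0+1+10+0+8 = 19, with n = 5.
Posterior ∝ λ^7e^(−5λ) · λ^19e^(−5λ) = λ^26e^(−10λ), i.e. Gamma(shape=27, rate=10).
The mode of a Gamma(a, b) with a ≥ 1 (shape–rate) is (a−1)/b = 26/10 ≈ 2.60.

λ̂_MAP = 2.60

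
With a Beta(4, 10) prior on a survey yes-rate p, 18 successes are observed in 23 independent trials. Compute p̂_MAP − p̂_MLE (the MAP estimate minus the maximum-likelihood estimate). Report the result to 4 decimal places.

MAP − MLE = -0.1826

Posterior is Beta(22, 15); MAP = (22−1)/(37−2) = 21/35 ≈ 0.60000.
MLE ignores the prior: p̂_MLE = k/n = 18/23 ≈ 0.78261.
Difference = 21/35 − 18/23 = -21/115 ≈ -0.1826.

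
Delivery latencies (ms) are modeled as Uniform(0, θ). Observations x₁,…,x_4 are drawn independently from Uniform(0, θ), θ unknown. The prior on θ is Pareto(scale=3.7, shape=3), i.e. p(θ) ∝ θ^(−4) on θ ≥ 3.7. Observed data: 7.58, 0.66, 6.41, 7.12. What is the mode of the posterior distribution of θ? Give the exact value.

θ̂_MAP = 7.58

The Uniform(0, θ) likelihood is θ^(−n) for θ ≥ max(xᵢ), zero otherwise. Here max(xᵢ) = 7.58.
Posterior ∝ θ^(−4) · θ^(−4) = θ^(−8) on θ ≥ max(3.7, 7.58) = 7.58.
This density is strictly decreasing in θ, so the posterior mode lies at the lower boundary of the support.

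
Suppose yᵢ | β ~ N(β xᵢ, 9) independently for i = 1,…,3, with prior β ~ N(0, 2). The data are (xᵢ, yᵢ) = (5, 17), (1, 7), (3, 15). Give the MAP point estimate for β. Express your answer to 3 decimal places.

β̂_MAP = 3.468

log p(β | y) = −Σ(yᵢ − βxᵢ)²/(2·9) − β²/(2·2) + const.
Setting the derivative to zero: Σxᵢ(yᵢ − βxᵢ)/9 − β/2 = 0, so β = Σxᵢyᵢ / (Σxᵢ² + σ²/τ²).
Σxᵢyᵢ = 5·17 + 1·7 + 3·15 = 137; Σxᵢ² = 35; σ²/τ² = 4.5.
β̂_MAP = 137 / (35 + 4.5) = 137/39.5 ≈ 3.468.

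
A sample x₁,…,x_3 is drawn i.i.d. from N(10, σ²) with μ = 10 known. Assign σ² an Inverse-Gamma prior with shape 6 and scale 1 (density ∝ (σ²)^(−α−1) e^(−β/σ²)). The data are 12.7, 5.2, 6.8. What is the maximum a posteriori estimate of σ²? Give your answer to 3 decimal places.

σ̂²_MAP = 2.504

Sum of squared deviations about the known mean: SS = (12.7−10)² + (5.2−10)² + (6.8−10)² = 40.57.
The Normal likelihood contributes (σ²)^(−n/2) exp(−SS/(2σ²)), so the posterior is Inverse-Gamma(α + n/2, β + SS/2) = Inverse-Gamma(7.5, 21.285).
The mode of Inverse-Gamma(a, b) is b/(a+1) = 21.285/8.5 ≈ 2.504.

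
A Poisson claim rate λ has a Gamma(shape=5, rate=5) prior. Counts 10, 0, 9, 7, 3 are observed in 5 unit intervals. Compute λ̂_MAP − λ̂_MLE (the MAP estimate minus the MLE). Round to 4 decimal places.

MAP − MLE = -2.5000

Σxᵢ = 29. Posterior is Gamma(34, 10); MAP = (34−1)/10 = 33/10 ≈ 3.30000.
MLE = x̄ = 29/5 ≈ 5.80000.
Difference = 33/10 − 29/5 = -5/2 ≈ -2.5000.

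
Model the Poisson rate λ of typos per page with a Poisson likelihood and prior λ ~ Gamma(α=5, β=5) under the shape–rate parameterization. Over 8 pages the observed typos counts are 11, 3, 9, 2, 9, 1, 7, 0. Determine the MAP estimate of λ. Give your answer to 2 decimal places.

Σxᵢ = 11+3+9+2+9+1+7+0 = 42, with n = 8.
Posterior ∝ λ^4e^(−5λ) · λ^42e^(−8λ) = λ^46e^(−13λ), i.e. Gamma(shape=47, rate=13).
The mode of a Gamma(a, b) with a ≥ 1 (shape–rate) is (a−1)/b = 46/13 ≈ 3.54.

λ̂_MAP = 3.54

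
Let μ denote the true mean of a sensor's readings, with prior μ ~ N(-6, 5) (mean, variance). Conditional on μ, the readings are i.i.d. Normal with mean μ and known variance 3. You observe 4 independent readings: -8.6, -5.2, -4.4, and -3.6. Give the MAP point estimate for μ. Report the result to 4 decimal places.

μ̂_MAP = -5.5217

n = 4; x̄ = ((-8.6) + (-5.2) + (-4.4) + (-3.6))/4 = -21.8/4 = -5.45.
For a Normal prior and Normal likelihood with known variance, the posterior is Normal; its mode equals its mean, the precision-weighted average.
Prior precision 1/σ₀² = 1/5 = 0.2; data precision n/σ² = 4/3.
μ̂ = (0.2·(-6) + (4/3)·(-5.45)) / (0.2 + 4/3) = (-127/15)/(23/15) = -127/23 ≈ -5.5217.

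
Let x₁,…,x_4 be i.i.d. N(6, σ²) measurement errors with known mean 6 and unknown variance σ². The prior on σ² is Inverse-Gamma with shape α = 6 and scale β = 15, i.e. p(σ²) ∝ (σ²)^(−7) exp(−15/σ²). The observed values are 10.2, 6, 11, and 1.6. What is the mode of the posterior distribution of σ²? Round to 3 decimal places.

Sum of squared deviations about the known mean: SS = (10.2−6)² + (6−6)² + (11−6)² + (1.6−6)² = 62.
The Normal likelihood contributes (σ²)^(−n/2) exp(−SS/(2σ²)), so the posterior is Inverse-Gamma(α + n/2, β + SS/2) = Inverse-Gamma(8, 46).
The mode of Inverse-Gamma(a, b) is b/(a+1) = 46/9 ≈ 5.111.

σ̂²_MAP = 5.111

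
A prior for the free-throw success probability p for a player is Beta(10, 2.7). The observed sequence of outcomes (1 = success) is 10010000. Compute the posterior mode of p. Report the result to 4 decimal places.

p̂_MAP = 0.5882

Prior: Beta(10, 2.7).
Data: 2 successes in 8 trials (from the sequence). The binomial likelihood contributes p^2(1−p)^6, so the posterior is Beta(10+2, 2.7+6) = Beta(12, 8.7).
For Beta(a, b) with a, b > 1 the mode is (a−1)/(a+b−2) = 11/18.7 ≈ 0.5882.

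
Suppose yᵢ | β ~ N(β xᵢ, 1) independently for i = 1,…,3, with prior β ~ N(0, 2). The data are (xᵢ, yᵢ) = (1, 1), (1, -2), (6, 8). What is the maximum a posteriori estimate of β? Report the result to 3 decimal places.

β̂_MAP = 1.221

log p(β | y) = −Σ(yᵢ − βxᵢ)²/(2·1) − β²/(2·2) + const.
Setting the derivative to zero: Σxᵢ(yᵢ − βxᵢ)/1 − β/2 = 0, so β = Σxᵢyᵢ / (Σxᵢ² + σ²/τ²).
Σxᵢyᵢ = 1·1 + 1·(-2) + 6·8 = 47; Σxᵢ² = 38; σ²/τ² = 0.5.
β̂_MAP = 47 / (38 + 0.5) = 47/38.5 ≈ 1.221.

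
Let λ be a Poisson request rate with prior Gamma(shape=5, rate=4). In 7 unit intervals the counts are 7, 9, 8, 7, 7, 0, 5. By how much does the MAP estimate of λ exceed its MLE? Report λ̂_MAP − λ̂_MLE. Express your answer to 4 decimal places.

MAP − MLE = -1.8701

Σxᵢ = 43. Posterior is Gamma(48, 11); MAP = (48−1)/11 = 47/11 ≈ 4.27273.
MLE = x̄ = 43/7 ≈ 6.14286.
Difference = 47/11 − 43/7 = -144/77 ≈ -1.8701.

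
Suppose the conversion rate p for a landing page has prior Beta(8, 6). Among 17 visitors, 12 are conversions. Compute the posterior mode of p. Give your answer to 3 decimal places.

Prior: Beta(8, 6).
Data: 12 successes in 17 trials. The binomial likelihood contributes p^12(1−p)^5, so the posterior is Beta(8+12, 6+5) = Beta(20, 11).
For Beta(a, b) with a, b > 1 the mode is (a−1)/(a+b−2) = 19/29 ≈ 0.655.

p̂_MAP = 0.655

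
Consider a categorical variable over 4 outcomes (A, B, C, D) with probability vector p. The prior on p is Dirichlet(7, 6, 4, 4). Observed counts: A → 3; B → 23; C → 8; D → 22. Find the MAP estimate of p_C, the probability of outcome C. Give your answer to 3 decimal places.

The posterior is Dirichlet(αᵢ + nᵢ) = Dirichlet(10, 29, 12, 26).
For a Dirichlet(a₁,…,a_K) with all aᵢ > 1, the mode has j-th component (aⱼ − 1)/(Σaᵢ − K).
Here Σaᵢ = 77 and K = 4, so p_C = (12 − 1)/(77 − 4) = 11/73 ≈ 0.151.

MAP estimate of p_C = 0.151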